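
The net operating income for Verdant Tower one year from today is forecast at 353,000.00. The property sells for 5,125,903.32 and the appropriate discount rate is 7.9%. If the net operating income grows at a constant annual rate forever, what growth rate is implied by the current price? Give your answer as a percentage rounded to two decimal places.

1.01%

P = D₁/(r−g) ⇒ g = r − D₁/P = 0.079 − 353,000.00/5,125,903.32 = 0.010134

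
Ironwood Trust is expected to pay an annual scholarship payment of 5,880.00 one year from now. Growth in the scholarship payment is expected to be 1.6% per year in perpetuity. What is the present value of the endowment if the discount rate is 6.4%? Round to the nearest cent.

Growing perpetuity: P = D₁ / (r − g) = 5,880.0000 / (0.064 − 0.016) = 122,500.00

122500.00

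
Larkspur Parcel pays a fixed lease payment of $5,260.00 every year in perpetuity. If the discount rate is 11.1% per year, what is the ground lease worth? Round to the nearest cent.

$47387.39

Level perpetuity: PV = C / r = $5,260.00 / 0.111 = $47,387.39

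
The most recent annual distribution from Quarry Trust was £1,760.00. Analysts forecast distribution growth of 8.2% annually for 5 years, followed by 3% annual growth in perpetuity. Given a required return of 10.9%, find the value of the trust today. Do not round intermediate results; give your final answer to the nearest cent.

D_1 = 1904.32000
D_2 = 2060.47424
D_3 = 2229.43313
D_4 = 2412.24664
D_5 = 2610.05087
Terminal value at year 5: TV = D_5×(1+g_2)/(r−g_2) = 2688.35240/0.079 = 34029.77715
P_0 = D_1/(1+r)^1 + D_2/(1+r)^2 + D_3/(1+r)^3 + D_4/(1+r)^4 + D_5/(1+r)^5 + TV/(1+r)^5
    = 1717.15059 + 1675.34440 + 1634.55603 + 1594.76071 + 1555.93425 + 20286.23137 = 28463.97733

£28463.98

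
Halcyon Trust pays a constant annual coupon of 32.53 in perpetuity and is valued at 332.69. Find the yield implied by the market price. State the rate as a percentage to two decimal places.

9.78%

P = C/r ⇒ r = C/P = 32.53/332.69 = 0.097779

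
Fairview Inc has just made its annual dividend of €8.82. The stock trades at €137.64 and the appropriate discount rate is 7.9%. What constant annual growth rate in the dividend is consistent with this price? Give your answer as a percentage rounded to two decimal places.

P = D₀(1+g)/(r−g) ⇒ P(r−g) = D₀(1+g) ⇒ g(P+D₀) = P·r − D₀
g = (P·r − D₀)/(P + D₀) = (€137.64×0.079 − €8.82) / (€137.64 + €8.82) = 0.014021

1.40%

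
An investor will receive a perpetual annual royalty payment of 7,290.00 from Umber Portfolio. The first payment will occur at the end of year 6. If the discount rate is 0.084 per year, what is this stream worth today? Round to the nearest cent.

Value at end of year 5: C / r = 7,290.00 / 0.084 = 86,785.7143
Discount to today: PV = 86,785.7143 / (1 + 0.084)^5 = 86,785.7143 / 1.496740 = 57,983.15

57983.15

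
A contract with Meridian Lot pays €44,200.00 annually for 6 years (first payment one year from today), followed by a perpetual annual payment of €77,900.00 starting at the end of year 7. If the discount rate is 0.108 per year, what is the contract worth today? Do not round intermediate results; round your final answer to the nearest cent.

€577901.97

PV of 6-year annuity: €44,200.00 × [1 − (1+0.108)^−6] / 0.108 = 188072.07934
Perpetuity value at year 6: €77,900.00 / 0.108 = 721296.29630
PV of perpetuity: 721296.29630 / (1+0.108)^6 = 389829.89402
Total PV = 188072.07934 + 389829.89402 = 577901.97336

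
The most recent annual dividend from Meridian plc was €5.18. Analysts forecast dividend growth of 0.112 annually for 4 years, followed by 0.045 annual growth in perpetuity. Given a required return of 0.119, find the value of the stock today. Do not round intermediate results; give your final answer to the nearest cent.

D_1 = 5.76016
D_2 = 6.40530
D_3 = 7.12269
D_4 = 7.92043
Terminal value at year 4: TV = D_4×(1+g_2)/(r−g_2) = 8.27685/0.074 = 111.84935
P_0 = D_1/(1+r)^1 + D_2/(1+r)^2 + D_3/(1+r)^3 + D_4/(1+r)^4 + TV/(1+r)^4
    = 5.14760 + 5.11539 + 5.08340 + 5.05160 + 71.33672 = 91.73470

€91.73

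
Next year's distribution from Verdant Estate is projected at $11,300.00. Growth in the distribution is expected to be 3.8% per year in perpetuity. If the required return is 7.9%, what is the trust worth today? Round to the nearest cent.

Growing perpetuity: P = D₁ / (r − g) = $11,300.0000 / (0.079 − 0.038) = $275,609.76

$275609.76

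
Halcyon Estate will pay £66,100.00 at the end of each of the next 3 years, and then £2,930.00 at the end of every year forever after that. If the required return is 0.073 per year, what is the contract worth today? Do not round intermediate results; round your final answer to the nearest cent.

£205010.56

PV of 3-year annuity: £66,100.00 × [1 − (1+0.073)^−3] / 0.073 = 172520.87135
Perpetuity value at year 3: £2,930.00 / 0.073 = 40136.98630
PV of perpetuity: 40136.98630 / (1+0.073)^3 = 32489.69200
Total PV = 172520.87135 + 32489.69200 = 205010.56336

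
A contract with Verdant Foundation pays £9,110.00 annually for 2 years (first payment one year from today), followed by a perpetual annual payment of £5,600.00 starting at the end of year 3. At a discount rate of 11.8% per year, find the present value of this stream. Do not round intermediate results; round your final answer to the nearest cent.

PV of 2-year annuity: £9,110.00 × [1 − (1+0.118)^−2] / 0.118 = 15436.92256
Perpetuity value at year 2: £5,600.00 / 0.118 = 47457.62712
PV of perpetuity: 47457.62712 / (1+0.118)^2 = 37968.41017
Total PV = 15436.92256 + 37968.41017 = 53405.33274

£53405.33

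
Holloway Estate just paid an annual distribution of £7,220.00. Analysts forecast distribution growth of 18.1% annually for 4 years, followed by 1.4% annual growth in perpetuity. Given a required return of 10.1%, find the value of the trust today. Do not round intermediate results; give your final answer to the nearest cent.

D_1 = 8526.82000
D_2 = 10070.17442
D_3 = 11892.87599
D_4 = 14045.48654
Terminal value at year 4: TV = D_4×(1+g_2)/(r−g_2) = 14242.12336/0.087 = 163702.56731
P_0 = D_1/(1+r)^1 + D_2/(1+r)^2 + D_3/(1+r)^3 + D_4/(1+r)^4 + TV/(1+r)^4
    = 7744.61399 + 8307.34707 + 8910.96901 + 9558.45087 + 111405.39287 = 145926.77381

£145926.77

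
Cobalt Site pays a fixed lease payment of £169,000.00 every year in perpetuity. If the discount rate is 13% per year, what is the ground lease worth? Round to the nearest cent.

Level perpetuity: PV = C / r = £169,000.00 / 0.13 = £1,300,000.00

£1300000.00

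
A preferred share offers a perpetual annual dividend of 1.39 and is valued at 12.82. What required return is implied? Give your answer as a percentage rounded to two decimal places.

10.84%

P = C/r ⇒ r = C/P = 1.39/12.82 = 0.108424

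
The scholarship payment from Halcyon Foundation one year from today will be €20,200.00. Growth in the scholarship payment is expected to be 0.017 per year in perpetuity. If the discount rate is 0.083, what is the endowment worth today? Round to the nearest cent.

€306060.61

Growing perpetuity: P = D₁ / (r − g) = €20,200.0000 / (0.083 − 0.017) = €306,060.61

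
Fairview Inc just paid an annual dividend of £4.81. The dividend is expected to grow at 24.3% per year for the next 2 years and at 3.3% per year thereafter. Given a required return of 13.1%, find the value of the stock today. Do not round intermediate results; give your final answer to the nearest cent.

D_1 = 5.97883
D_2 = 7.43169
Terminal value at year 2: TV = D_2×(1+g_2)/(r−g_2) = 7.67693/0.098 = 78.33603
P_0 = D_1/(1+r)^1 + D_2/(1+r)^2 + TV/(1+r)^2
    = 5.28632 + 5.80981 + 61.24017 = 72.33630

£72.34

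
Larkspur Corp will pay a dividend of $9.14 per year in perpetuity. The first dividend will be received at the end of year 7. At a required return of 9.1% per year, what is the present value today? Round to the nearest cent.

$59.56

Value at end of year 6: C / r = $9.14 / 0.091 = $100.4396
Discount to today: PV = $100.4396 / (1 + 0.091)^6 = $100.4396 / 1.686353 = $59.56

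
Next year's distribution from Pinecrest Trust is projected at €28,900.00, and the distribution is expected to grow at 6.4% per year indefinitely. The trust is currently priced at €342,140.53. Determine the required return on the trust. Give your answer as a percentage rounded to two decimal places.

14.85%

P = D₁/(r − g) ⇒ r = D₁/P + g = €28,900.0000/€342,140.53 + 0.064 = 0.084468 + 0.064 = 0.148468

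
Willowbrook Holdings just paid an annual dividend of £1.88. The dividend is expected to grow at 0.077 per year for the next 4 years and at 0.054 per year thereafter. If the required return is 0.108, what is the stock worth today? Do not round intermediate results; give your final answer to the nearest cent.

£39.77

D_1 = 2.02476
D_2 = 2.18067
D_3 = 2.34858
D_4 = 2.52942
Terminal value at year 4: TV = D_4×(1+g_2)/(r−g_2) = 2.66601/0.054 = 49.37050
P_0 = D_1/(1+r)^1 + D_2/(1+r)^2 + D_3/(1+r)^3 + D_4/(1+r)^4 + TV/(1+r)^4
    = 1.82740 + 1.77627 + 1.72658 + 1.67827 + 32.75733 = 39.76585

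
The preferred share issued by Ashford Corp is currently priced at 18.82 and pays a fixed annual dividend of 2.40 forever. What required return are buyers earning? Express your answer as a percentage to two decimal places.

P = C/r ⇒ r = C/P = 2.40/18.82 = 0.127524

12.75%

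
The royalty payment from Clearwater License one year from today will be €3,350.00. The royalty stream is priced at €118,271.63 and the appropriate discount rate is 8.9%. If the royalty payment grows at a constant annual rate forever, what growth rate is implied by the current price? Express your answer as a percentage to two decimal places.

P = D₁/(r−g) ⇒ g = r − D₁/P = 0.089 − €3,350.00/€118,271.63 = 0.060675

6.07%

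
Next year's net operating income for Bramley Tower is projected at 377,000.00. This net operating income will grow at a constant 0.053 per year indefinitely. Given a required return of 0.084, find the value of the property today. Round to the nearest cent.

12161290.32

Growing perpetuity: P = D₁ / (r − g) = 377,000.0000 / (0.084 − 0.053) = 12,161,290.32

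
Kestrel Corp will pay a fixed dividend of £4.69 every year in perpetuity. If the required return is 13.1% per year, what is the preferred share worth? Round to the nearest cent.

Level perpetuity: PV = C / r = £4.69 / 0.131 = £35.80

£35.80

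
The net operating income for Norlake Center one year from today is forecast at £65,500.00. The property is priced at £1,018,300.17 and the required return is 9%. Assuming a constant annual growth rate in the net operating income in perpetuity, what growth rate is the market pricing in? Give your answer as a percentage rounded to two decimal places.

P = D₁/(r−g) ⇒ g = r − D₁/P = 0.09 − £65,500.00/£1,018,300.17 = 0.025677

2.57%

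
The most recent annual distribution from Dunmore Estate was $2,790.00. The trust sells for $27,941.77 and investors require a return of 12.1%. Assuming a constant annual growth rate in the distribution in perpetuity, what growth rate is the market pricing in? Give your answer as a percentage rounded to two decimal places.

1.92%

P = D₀(1+g)/(r−g) ⇒ P(r−g) = D₀(1+g) ⇒ g(P+D₀) = P·r − D₀
g = (P·r − D₀)/(P + D₀) = ($27,941.77×0.121 − $2,790.00) / ($27,941.77 + $2,790.00) = 0.019229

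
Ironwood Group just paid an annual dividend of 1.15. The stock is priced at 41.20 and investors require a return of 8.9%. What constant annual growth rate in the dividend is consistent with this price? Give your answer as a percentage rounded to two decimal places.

5.94%

P = D₀(1+g)/(r−g) ⇒ P(r−g) = D₀(1+g) ⇒ g(P+D₀) = P·r − D₀
g = (P·r − D₀)/(P + D₀) = (41.20×0.089 − 1.15) / (41.20 + 1.15) = 0.059429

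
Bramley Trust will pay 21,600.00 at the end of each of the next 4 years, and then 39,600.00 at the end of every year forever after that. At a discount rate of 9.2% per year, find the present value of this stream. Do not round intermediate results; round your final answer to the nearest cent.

372374.91

PV of 4-year annuity: 21,600.00 × [1 − (1+0.092)^−4] / 0.092 = 69671.85102
Perpetuity value at year 4: 39,600.00 / 0.092 = 430434.78261
PV of perpetuity: 430434.78261 / (1+0.092)^4 = 302703.05573
Total PV = 69671.85102 + 302703.05573 = 372374.90676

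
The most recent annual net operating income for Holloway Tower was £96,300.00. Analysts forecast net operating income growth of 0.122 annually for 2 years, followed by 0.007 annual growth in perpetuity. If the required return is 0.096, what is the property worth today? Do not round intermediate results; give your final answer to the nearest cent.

D_1 = 108048.60000
D_2 = 121230.52920
Terminal value at year 2: TV = D_2×(1+g_2)/(r−g_2) = 122079.14290/0.089 = 1371675.76297
P_0 = D_1/(1+r)^1 + D_2/(1+r)^2 + TV/(1+r)^2
    = 98584.48905 + 100923.17219 + 1141906.00439 = 1341413.66563

£1341413.67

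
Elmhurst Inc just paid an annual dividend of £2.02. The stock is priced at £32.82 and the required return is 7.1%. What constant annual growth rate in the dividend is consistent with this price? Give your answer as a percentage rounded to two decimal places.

0.89%

P = D₀(1+g)/(r−g) ⇒ P(r−g) = D₀(1+g) ⇒ g(P+D₀) = P·r − D₀
g = (P·r − D₀)/(P + D₀) = (£32.82×0.071 − £2.02) / (£32.82 + £2.02) = 0.008904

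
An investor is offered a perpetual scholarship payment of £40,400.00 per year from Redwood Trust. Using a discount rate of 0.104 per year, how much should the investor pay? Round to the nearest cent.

Level perpetuity: PV = C / r = £40,400.00 / 0.104 = £388,461.54

£388461.54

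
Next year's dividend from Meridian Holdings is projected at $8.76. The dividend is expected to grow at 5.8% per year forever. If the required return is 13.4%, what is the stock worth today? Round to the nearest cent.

$115.26

Growing perpetuity: P = D₁ / (r − g) = $8.7600 / (0.134 − 0.058) = $115.26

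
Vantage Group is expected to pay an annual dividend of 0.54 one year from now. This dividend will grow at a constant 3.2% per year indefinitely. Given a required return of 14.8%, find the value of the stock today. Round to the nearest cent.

Growing perpetuity: P = D₁ / (r − g) = 0.5400 / (0.148 − 0.032) = 4.66

4.66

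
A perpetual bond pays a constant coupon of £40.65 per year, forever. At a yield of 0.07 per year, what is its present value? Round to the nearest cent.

£580.71

Level perpetuity: PV = C / r = £40.65 / 0.07 = £580.71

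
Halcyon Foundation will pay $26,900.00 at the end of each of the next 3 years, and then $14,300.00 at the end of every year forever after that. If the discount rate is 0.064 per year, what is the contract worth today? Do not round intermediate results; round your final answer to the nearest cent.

$256869.74

PV of 3-year annuity: $26,900.00 × [1 − (1+0.064)^−3] / 0.064 = 71375.17921
Perpetuity value at year 3: $14,300.00 / 0.064 = 223437.50000
PV of perpetuity: 223437.50000 / (1+0.064)^3 = 185494.56086
Total PV = 71375.17921 + 185494.56086 = 256869.74008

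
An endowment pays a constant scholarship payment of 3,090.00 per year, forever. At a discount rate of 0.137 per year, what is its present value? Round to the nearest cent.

22554.74

Level perpetuity: PV = C / r = 3,090.00 / 0.137 = 22,554.74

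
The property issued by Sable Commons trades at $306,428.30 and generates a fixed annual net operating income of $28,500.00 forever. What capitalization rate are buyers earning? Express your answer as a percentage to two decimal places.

9.30%

P = C/r ⇒ r = C/P = $28,500.00/$306,428.30 = 0.093007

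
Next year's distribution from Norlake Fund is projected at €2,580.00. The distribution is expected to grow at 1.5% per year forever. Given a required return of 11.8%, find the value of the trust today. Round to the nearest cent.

Growing perpetuity: P = D₁ / (r − g) = €2,580.0000 / (0.118 − 0.015) = €25,048.54

€25048.54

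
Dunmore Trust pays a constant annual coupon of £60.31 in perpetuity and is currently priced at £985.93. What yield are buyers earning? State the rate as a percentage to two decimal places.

6.12%

P = C/r ⇒ r = C/P = £60.31/£985.93 = 0.061171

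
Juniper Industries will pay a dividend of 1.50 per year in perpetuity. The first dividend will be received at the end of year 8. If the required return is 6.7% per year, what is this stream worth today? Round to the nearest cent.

14.22

Value at end of year 7: C / r = 1.50 / 0.067 = 22.3881
Discount to today: PV = 22.3881 / (1 + 0.067)^7 = 22.3881 / 1.574530 = 14.22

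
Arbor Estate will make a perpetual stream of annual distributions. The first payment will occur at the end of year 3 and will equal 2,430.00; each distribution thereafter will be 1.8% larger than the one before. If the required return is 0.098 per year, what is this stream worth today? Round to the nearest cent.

25194.84

Value at end of year 2: C₁ / (r − g) = 2,430.00 / (0.098 − 0.018) = 30,375.0000
Discount to today: PV = 30,375.0000 / (1 + 0.098)^2 = 30,375.0000 / 1.205604 = 25,194.84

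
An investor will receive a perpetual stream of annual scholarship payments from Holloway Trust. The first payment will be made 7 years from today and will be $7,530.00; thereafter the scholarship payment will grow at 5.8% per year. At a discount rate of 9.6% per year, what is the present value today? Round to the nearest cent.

Value at end of year 6: C₁ / (r − g) = $7,530.00 / (0.096 − 0.058) = $198,157.8947
Discount to today: PV = $198,157.8947 / (1 + 0.096)^6 = $198,157.8947 / 1.733258 = $114,326.80

$114326.80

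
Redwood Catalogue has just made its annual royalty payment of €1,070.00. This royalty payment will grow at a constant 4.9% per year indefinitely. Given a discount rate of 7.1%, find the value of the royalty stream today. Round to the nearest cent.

D₁ = D₀ × (1 + g) = €1,070.00 × 1.049 = €1,122.4300
Growing perpetuity: P = D₁ / (r − g) = €1,122.4300 / (0.071 − 0.049) = €51,019.55

€51019.55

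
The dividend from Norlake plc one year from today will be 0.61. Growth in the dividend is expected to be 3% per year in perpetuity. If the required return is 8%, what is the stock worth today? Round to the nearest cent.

12.20

Growing perpetuity: P = D₁ / (r − g) = 0.6100 / (0.08 − 0.03) = 12.20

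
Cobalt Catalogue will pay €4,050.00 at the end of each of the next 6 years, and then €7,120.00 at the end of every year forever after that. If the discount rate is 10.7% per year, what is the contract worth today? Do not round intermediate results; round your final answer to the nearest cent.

PV of 6-year annuity: €4,050.00 × [1 − (1+0.107)^−6] / 0.107 = 17282.77718
Perpetuity value at year 6: €7,120.00 / 0.107 = 66542.05607
PV of perpetuity: 66542.05607 / (1+0.107)^6 = 36158.50706
Total PV = 17282.77718 + 36158.50706 = 53441.28424

€53441.28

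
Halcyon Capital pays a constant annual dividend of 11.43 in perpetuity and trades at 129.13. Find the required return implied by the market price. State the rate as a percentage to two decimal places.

8.85%

P = C/r ⇒ r = C/P = 11.43/129.13 = 0.088515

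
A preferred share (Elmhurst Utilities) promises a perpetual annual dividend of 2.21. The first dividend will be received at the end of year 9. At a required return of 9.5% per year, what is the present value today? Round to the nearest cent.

11.26

Value at end of year 8: C / r = 2.21 / 0.095 = 23.2632
Discount to today: PV = 23.2632 / (1 + 0.095)^8 = 23.2632 / 2.066869 = 11.26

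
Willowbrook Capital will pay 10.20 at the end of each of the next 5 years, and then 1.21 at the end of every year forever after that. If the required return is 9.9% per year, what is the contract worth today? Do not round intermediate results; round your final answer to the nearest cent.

46.39

PV of 5-year annuity: 10.20 × [1 − (1+0.099)^−5] / 0.099 = 38.76501
Perpetuity value at year 5: 1.21 / 0.099 = 12.22222
PV of perpetuity: 12.22222 / (1+0.099)^5 = 7.62363
Total PV = 38.76501 + 7.62363 = 46.38863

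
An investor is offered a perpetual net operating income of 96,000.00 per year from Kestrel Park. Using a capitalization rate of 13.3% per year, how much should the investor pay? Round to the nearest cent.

721804.51

Level perpetuity: PV = C / r = 96,000.00 / 0.133 = 721,804.51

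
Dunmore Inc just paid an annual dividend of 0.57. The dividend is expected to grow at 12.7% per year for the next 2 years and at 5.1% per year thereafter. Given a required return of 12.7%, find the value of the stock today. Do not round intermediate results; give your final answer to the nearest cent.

D_1 = 0.64239
D_2 = 0.72397
Terminal value at year 2: TV = D_2×(1+g_2)/(r−g_2) = 0.76090/0.076 = 10.01179
P_0 = D_1/(1+r)^1 + D_2/(1+r)^2 + TV/(1+r)^2
    = 0.57000 + 0.57000 + 7.88250 = 9.02250

9.02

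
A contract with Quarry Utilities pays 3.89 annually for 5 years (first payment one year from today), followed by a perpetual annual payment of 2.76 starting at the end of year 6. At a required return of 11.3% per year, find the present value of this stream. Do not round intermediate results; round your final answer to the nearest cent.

PV of 5-year annuity: 3.89 × [1 − (1+0.113)^−5] / 0.113 = 14.26920
Perpetuity value at year 5: 2.76 / 0.113 = 24.42478
PV of perpetuity: 24.42478 / (1+0.113)^5 = 14.30062
Total PV = 14.26920 + 14.30062 = 28.56982

28.57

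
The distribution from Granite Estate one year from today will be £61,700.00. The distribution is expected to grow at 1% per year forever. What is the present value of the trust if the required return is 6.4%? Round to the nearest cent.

Growing perpetuity: P = D₁ / (r − g) = £61,700.0000 / (0.064 − 0.01) = £1,142,592.59

£1142592.59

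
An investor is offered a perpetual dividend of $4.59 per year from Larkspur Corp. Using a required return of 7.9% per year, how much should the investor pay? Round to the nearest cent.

$58.10

Level perpetuity: PV = C / r = $4.59 / 0.079 = $58.10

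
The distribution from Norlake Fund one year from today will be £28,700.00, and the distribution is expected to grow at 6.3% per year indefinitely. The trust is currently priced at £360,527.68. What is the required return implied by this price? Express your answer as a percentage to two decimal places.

14.26%

P = D₁/(r − g) ⇒ r = D₁/P + g = £28,700.0000/£360,527.68 + 0.063 = 0.079606 + 0.063 = 0.142606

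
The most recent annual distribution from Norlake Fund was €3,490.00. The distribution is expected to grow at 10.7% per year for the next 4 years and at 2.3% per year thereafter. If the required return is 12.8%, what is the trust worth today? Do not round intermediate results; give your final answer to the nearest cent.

€44862.55

D_1 = 3863.43000
D_2 = 4276.81701
D_3 = 4734.43643
D_4 = 5241.02113
Terminal value at year 4: TV = D_4×(1+g_2)/(r−g_2) = 5361.56461/0.105 = 51062.52013
P_0 = D_1/(1+r)^1 + D_2/(1+r)^2 + D_3/(1+r)^3 + D_4/(1+r)^4 + TV/(1+r)^4
    = 3425.02660 + 3361.26280 + 3298.68610 + 3237.27439 + 31540.30194 = 44862.55183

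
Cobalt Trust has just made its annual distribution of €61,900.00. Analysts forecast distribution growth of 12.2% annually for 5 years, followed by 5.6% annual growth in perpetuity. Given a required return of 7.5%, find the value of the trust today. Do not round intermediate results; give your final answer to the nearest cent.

€4613652.12

D_1 = 69451.80000
D_2 = 77924.91960
D_3 = 87431.75979
D_4 = 98098.43449
D_5 = 110066.44349
Terminal value at year 5: TV = D_5×(1+g_2)/(r−g_2) = 116230.16433/0.019 = 6117377.06993
P_0 = D_1/(1+r)^1 + D_2/(1+r)^2 + D_3/(1+r)^3 + D_4/(1+r)^4 + D_5/(1+r)^5 + TV/(1+r)^5
    = 64606.32558 + 67430.97423 + 70379.11915 + 73456.15971 + 76667.73135 + 4261111.80540 = 4613652.11543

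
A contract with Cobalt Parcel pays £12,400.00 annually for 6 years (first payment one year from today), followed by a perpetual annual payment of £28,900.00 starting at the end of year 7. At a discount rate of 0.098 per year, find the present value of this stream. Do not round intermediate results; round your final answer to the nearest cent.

£222613.01

PV of 6-year annuity: £12,400.00 × [1 − (1+0.098)^−6] / 0.098 = 54323.23530
Perpetuity value at year 6: £28,900.00 / 0.098 = 294897.95918
PV of perpetuity: 294897.95918 / (1+0.098)^6 = 168289.77368
Total PV = 54323.23530 + 168289.77368 = 222613.00898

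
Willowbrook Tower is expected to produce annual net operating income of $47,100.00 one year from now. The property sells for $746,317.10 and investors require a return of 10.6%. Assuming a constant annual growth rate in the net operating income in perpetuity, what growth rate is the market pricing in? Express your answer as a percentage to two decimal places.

4.29%

P = D₁/(r−g) ⇒ g = r − D₁/P = 0.106 − $47,100.00/$746,317.10 = 0.042890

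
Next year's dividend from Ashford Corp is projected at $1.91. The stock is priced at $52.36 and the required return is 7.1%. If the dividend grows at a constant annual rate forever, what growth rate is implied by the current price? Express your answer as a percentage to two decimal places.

P = D₁/(r−g) ⇒ g = r − D₁/P = 0.071 − $1.91/$52.36 = 0.034522

3.45%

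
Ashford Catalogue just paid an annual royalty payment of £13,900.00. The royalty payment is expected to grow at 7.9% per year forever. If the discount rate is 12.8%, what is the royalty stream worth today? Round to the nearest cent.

£306083.67

D₁ = D₀ × (1 + g) = £13,900.00 × 1.079 = £14,998.1000
Growing perpetuity: P = D₁ / (r − g) = £14,998.1000 / (0.128 − 0.079) = £306,083.67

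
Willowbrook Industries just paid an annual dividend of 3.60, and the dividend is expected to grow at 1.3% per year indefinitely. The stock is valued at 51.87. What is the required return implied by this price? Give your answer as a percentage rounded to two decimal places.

D₁ = 3.60 × 1.013 = 3.6468
P = D₁/(r − g) ⇒ r = D₁/P + g = 3.6468/51.87 + 0.013 = 0.070307 + 0.013 = 0.083307

8.33%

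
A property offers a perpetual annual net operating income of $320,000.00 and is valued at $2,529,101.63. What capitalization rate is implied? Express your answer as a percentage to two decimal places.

12.65%

P = C/r ⇒ r = C/P = $320,000.00/$2,529,101.63 = 0.126527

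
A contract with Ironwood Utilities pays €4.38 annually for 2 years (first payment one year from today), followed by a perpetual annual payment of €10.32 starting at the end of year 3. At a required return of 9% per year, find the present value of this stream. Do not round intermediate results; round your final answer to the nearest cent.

PV of 2-year annuity: €4.38 × [1 − (1+0.09)^−2] / 0.09 = 7.70491
Perpetuity value at year 2: €10.32 / 0.09 = 114.66667
PV of perpetuity: 114.66667 / (1+0.09)^2 = 96.51264
Total PV = 7.70491 + 96.51264 = 104.21755

€104.22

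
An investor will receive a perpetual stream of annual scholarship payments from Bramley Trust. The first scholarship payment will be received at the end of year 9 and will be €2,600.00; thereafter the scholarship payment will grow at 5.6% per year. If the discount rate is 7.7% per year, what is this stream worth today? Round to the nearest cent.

€68395.64

Value at end of year 8: C₁ / (r − g) = €2,600.00 / (0.077 − 0.056) = €123,809.5238
Discount to today: PV = €123,809.5238 / (1 + 0.077)^8 = €123,809.5238 / 1.810196 = €68,395.64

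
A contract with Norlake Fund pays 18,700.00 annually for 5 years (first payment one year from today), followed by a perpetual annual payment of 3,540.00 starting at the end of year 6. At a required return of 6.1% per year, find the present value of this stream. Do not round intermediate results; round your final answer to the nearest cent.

PV of 5-year annuity: 18,700.00 × [1 − (1+0.061)^−5] / 0.061 = 78557.37441
Perpetuity value at year 5: 3,540.00 / 0.061 = 58032.78689
PV of perpetuity: 58032.78689 / (1+0.061)^5 = 43161.49782
Total PV = 78557.37441 + 43161.49782 = 121718.87224

121718.87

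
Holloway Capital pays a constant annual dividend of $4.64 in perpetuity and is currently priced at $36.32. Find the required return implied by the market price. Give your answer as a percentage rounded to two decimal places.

12.78%

P = C/r ⇒ r = C/P = $4.64/$36.32 = 0.127753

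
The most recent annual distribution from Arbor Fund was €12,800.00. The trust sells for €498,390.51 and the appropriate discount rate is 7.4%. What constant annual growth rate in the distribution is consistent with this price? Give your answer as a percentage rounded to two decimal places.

4.71%

P = D₀(1+g)/(r−g) ⇒ P(r−g) = D₀(1+g) ⇒ g(P+D₀) = P·r − D₀
g = (P·r − D₀)/(P + D₀) = (€498,390.51×0.074 − €12,800.00) / (€498,390.51 + €12,800.00) = 0.047107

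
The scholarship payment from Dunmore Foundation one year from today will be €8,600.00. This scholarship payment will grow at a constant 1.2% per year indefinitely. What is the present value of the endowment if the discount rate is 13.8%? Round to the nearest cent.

Growing perpetuity: P = D₁ / (r − g) = €8,600.0000 / (0.138 − 0.012) = €68,253.97

€68253.97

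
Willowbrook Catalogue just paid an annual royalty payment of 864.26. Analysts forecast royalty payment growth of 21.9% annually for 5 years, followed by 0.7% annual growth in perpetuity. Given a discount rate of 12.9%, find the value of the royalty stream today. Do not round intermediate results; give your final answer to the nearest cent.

D_1 = 1053.53294
D_2 = 1284.25665
D_3 = 1565.50886
D_4 = 1908.35530
D_5 = 2326.28511
Terminal value at year 5: TV = D_5×(1+g_2)/(r−g_2) = 2342.56911/0.122 = 19201.38614
P_0 = D_1/(1+r)^1 + D_2/(1+r)^2 + D_3/(1+r)^3 + D_4/(1+r)^4 + D_5/(1+r)^5 + TV/(1+r)^5
    = 933.15584 + 1007.54381 + 1087.86174 + 1174.58234 + 1268.21601 + 10467.97970 = 15939.33945

15939.34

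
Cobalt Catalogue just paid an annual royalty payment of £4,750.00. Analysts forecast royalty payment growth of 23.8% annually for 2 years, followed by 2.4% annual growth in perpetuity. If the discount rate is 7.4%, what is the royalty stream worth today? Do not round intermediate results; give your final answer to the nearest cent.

£141044.39

D_1 = 5880.50000
D_2 = 7280.05900
Terminal value at year 2: TV = D_2×(1+g_2)/(r−g_2) = 7454.78042/0.05 = 149095.60832
P_0 = D_1/(1+r)^1 + D_2/(1+r)^2 + TV/(1+r)^2
    = 5475.32588 + 6311.40917 + 129257.65973 = 141044.39479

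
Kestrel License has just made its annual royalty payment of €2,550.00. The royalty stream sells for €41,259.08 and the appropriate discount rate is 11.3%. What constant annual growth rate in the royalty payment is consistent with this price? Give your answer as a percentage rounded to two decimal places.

4.82%

P = D₀(1+g)/(r−g) ⇒ P(r−g) = D₀(1+g) ⇒ g(P+D₀) = P·r − D₀
g = (P·r − D₀)/(P + D₀) = (€41,259.08×0.113 − €2,550.00) / (€41,259.08 + €2,550.00) = 0.048215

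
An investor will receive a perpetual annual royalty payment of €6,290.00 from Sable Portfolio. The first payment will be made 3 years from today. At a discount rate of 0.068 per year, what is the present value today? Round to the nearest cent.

€81095.96

Value at end of year 2: C / r = €6,290.00 / 0.068 = €92,500.0000
Discount to today: PV = €92,500.0000 / (1 + 0.068)^2 = €92,500.0000 / 1.140624 = €81,095.96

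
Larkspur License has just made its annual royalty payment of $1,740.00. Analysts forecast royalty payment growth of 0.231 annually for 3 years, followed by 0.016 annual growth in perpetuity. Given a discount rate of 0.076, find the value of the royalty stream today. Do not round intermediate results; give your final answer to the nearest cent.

$50992.88

D_1 = 2141.94000
D_2 = 2636.72814
D_3 = 3245.81234
Terminal value at year 3: TV = D_3×(1+g_2)/(r−g_2) = 3297.74534/0.06 = 54962.42230
P_0 = D_1/(1+r)^1 + D_2/(1+r)^2 + D_3/(1+r)^3 + TV/(1+r)^3
    = 1990.65056 + 2277.40784 + 2605.47310 + 44119.34443 = 50992.87593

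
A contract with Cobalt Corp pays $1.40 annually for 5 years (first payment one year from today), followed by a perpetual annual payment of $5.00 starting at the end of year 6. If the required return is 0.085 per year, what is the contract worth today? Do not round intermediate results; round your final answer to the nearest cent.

PV of 5-year annuity: $1.40 × [1 − (1+0.085)^−5] / 0.085 = 5.51690
Perpetuity value at year 5: $5.00 / 0.085 = 58.82353
PV of perpetuity: 58.82353 / (1+0.085)^5 = 39.12032
Total PV = 5.51690 + 39.12032 = 44.63722

$44.64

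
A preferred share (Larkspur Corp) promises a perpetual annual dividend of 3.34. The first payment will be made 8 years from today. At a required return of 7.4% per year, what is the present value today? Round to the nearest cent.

Value at end of year 7: C / r = 3.34 / 0.074 = 45.1351
Discount to today: PV = 45.1351 / (1 + 0.074)^7 = 45.1351 / 1.648276 = 27.38

27.38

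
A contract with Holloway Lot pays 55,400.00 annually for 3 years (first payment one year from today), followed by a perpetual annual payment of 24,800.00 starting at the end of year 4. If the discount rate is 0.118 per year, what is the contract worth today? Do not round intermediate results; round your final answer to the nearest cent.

283918.86

PV of 3-year annuity: 55,400.00 × [1 − (1+0.118)^−3] / 0.118 = 133520.09627
Perpetuity value at year 3: 24,800.00 / 0.118 = 210169.49153
PV of perpetuity: 210169.49153 / (1+0.118)^3 = 150398.76251
Total PV = 133520.09627 + 150398.76251 = 283918.85878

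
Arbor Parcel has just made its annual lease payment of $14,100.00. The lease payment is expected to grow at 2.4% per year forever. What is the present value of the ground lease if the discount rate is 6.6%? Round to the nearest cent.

$343771.43

D₁ = D₀ × (1 + g) = $14,100.00 × 1.024 = $14,438.4000
Growing perpetuity: P = D₁ / (r − g) = $14,438.4000 / (0.066 − 0.024) = $343,771.43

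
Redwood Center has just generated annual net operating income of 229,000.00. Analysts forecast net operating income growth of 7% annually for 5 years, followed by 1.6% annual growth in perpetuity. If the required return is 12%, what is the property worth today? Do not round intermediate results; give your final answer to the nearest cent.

D_1 = 245030.00000
D_2 = 262182.10000
D_3 = 280534.84700
D_4 = 300172.28629
D_5 = 321184.34633
Terminal value at year 5: TV = D_5×(1+g_2)/(r−g_2) = 326323.29587/0.104 = 3137723.99877
P_0 = D_1/(1+r)^1 + D_2/(1+r)^2 + D_3/(1+r)^3 + D_4/(1+r)^4 + D_5/(1+r)^5 + TV/(1+r)^5
    = 218776.78571 + 209009.96492 + 199679.16292 + 190764.91457 + 182248.62374 + 1780428.86273 = 2780908.31461

2780908.31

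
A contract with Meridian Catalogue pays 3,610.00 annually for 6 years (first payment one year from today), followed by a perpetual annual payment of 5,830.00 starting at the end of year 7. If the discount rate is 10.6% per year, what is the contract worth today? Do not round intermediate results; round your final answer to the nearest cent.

PV of 6-year annuity: 3,610.00 × [1 − (1+0.106)^−6] / 0.106 = 15449.85153
Perpetuity value at year 6: 5,830.00 / 0.106 = 55000.00000
PV of perpetuity: 55000.00000 / (1+0.106)^6 = 30049.13174
Total PV = 15449.85153 + 30049.13174 = 45498.98327

45498.98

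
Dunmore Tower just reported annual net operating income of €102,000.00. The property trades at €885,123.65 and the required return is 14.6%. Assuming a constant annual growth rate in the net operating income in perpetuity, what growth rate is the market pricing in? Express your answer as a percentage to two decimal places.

P = D₀(1+g)/(r−g) ⇒ P(r−g) = D₀(1+g) ⇒ g(P+D₀) = P·r − D₀
g = (P·r − D₀)/(P + D₀) = (€885,123.65×0.146 − €102,000.00) / (€885,123.65 + €102,000.00) = 0.027583

2.76%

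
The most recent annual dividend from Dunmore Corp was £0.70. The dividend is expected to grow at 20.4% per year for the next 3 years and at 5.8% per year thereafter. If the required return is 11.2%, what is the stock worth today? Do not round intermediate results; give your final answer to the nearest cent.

£19.88

D_1 = 0.84280
D_2 = 1.01473
D_3 = 1.22174
Terminal value at year 3: TV = D_3×(1+g_2)/(r−g_2) = 1.29260/0.054 = 23.93698
P_0 = D_1/(1+r)^1 + D_2/(1+r)^2 + D_3/(1+r)^3 + TV/(1+r)^3
    = 0.75791 + 0.82062 + 0.88851 + 17.40825 = 19.87529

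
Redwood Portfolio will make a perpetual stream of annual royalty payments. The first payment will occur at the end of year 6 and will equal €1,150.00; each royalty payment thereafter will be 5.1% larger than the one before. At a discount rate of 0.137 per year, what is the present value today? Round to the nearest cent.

Value at end of year 5: C₁ / (r − g) = €1,150.00 / (0.137 − 0.051) = €13,372.0930
Discount to today: PV = €13,372.0930 / (1 + 0.137)^5 = €13,372.0930 / 1.900213 = €7,037.15

€7037.15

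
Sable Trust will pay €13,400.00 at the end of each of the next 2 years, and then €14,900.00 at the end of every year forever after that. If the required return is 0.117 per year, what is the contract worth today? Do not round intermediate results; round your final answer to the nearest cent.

PV of 2-year annuity: €13,400.00 × [1 − (1+0.117)^−2] / 0.117 = 22736.27482
Perpetuity value at year 2: €14,900.00 / 0.117 = 127350.42735
PV of perpetuity: 127350.42735 / (1+0.117)^2 = 102069.04713
Total PV = 22736.27482 + 102069.04713 = 124805.32196

€124805.32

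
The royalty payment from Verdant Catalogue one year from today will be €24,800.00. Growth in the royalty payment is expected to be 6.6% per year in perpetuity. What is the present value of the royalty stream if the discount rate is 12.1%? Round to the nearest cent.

Growing perpetuity: P = D₁ / (r − g) = €24,800.0000 / (0.121 − 0.066) = €450,909.09

€450909.09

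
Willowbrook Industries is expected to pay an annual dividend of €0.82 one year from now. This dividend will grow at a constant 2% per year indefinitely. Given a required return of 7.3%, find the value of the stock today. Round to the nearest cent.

Growing perpetuity: P = D₁ / (r − g) = €0.8200 / (0.073 − 0.02) = €15.47

€15.47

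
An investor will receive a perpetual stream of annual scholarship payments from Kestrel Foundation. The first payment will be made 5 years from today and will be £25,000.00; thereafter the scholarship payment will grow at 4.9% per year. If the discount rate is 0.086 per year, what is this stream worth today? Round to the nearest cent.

£485756.91

Value at end of year 4: C₁ / (r − g) = £25,000.00 / (0.086 − 0.049) = £675,675.6757
Discount to today: PV = £675,675.6757 / (1 + 0.086)^4 = £675,675.6757 / 1.390975 = £485,756.91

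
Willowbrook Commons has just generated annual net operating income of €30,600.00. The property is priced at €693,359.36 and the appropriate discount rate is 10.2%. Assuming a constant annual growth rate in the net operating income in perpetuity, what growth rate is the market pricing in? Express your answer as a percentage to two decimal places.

P = D₀(1+g)/(r−g) ⇒ P(r−g) = D₀(1+g) ⇒ g(P+D₀) = P·r − D₀
g = (P·r − D₀)/(P + D₀) = (€693,359.36×0.102 − €30,600.00) / (€693,359.36 + €30,600.00) = 0.055421

5.54%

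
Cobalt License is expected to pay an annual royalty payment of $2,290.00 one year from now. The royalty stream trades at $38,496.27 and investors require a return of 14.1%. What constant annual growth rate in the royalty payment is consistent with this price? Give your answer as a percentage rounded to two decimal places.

P = D₁/(r−g) ⇒ g = r − D₁/P = 0.141 − $2,290.00/$38,496.27 = 0.081514

8.15%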